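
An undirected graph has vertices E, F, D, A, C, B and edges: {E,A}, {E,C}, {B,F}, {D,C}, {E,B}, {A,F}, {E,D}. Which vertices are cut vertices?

E

Removing E increases the component count from 1 to 2, so E is a cut vertex.
By contrast removing B leaves 1 component; it is not a cut vertex. No other vertex is a cut vertex either.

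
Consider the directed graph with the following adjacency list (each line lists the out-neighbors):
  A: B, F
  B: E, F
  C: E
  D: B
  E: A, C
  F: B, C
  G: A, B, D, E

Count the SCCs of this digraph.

3

{A, B, C, E, F} are all mutually reachable — one SCC of size 5.
{D} is an SCC by itself.
{G} is an SCC by itself.
That gives 3 strongly connected components.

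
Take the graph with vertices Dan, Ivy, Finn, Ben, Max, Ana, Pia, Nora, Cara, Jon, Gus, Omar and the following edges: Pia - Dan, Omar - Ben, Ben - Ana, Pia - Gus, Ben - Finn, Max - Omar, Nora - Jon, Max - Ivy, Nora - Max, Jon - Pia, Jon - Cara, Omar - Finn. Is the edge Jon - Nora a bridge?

Removing Jon - Nora leaves no path between Jon and Nora: the component count goes from 1 to 2. So it is a bridge.

Yes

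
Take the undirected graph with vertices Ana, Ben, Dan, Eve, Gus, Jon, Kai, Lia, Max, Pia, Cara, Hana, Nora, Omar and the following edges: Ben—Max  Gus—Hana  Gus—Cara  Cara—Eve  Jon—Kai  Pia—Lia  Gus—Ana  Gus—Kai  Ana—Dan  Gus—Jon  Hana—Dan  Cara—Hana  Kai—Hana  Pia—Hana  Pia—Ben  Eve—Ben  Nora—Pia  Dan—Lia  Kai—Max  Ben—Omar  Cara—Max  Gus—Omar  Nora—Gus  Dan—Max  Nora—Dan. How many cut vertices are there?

0

Removing Kai, for instance, still leaves 1 component. No single vertex removal increases the component count — the graph has no articulation points.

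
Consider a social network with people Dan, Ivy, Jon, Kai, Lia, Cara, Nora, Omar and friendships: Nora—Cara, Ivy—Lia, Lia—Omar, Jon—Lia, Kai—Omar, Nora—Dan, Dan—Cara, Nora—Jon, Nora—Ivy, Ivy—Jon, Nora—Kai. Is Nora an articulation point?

Yes

Deleting Nora raises the number of components from 1 to 2, so Nora is a cut vertex.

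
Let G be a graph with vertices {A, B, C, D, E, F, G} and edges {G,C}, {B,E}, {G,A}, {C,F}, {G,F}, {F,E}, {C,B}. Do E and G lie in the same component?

From E we can reach A, B, C, E, F, G, which includes G.

Yes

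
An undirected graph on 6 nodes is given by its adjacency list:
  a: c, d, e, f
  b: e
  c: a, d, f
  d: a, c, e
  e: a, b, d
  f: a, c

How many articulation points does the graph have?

1

Removing e increases the component count from 1 to 2, so e is a cut vertex.
By contrast removing c leaves 1 component; it is not a cut vertex. No other vertex is a cut vertex either.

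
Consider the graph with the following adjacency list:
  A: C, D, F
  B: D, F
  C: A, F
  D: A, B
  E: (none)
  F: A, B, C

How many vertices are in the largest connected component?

E is isolated — a component by itself.
Starting from A we can reach A, B, C, D, F. That is one component of size 5.
The largest has 5 vertices.

5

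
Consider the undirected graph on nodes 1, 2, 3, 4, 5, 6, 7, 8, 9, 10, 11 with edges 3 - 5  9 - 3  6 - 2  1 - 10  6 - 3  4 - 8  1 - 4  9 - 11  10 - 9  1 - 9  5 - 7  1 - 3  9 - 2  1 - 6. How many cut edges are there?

The edges on the cycle 1-10-9-3-6-1 are not bridges since each lies on that cycle.
But removing 4 - 8 disconnects 4 from 8; removing 11 - 9 disconnects 11 from 9; removing 3 - 5 disconnects 3 from 5; removing 7 - 5 disconnects 7 from 5 — these are bridges.
In total 5 edges are bridges.

5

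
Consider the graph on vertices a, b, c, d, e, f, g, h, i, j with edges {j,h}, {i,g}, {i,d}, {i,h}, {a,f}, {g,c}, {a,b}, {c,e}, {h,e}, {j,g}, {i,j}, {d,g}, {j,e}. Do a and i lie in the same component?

No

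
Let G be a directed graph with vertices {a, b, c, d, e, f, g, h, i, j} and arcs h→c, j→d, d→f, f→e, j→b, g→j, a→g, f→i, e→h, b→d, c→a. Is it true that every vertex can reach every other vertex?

There is no directed path from i to a, so the graph is not strongly connected.

No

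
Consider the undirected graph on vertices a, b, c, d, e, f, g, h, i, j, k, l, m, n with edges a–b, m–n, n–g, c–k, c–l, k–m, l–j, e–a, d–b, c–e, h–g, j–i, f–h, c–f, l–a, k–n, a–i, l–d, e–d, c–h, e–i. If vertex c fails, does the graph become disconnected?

Deleting c raises the number of components from 1 to 2, so c is a cut vertex.

Yes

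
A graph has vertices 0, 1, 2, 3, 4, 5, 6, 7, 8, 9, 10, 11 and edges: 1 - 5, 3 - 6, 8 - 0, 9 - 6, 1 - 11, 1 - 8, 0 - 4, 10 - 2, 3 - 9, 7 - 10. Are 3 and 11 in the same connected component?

No

The component containing 3 is {3, 6, 9}, and 11 is not in it.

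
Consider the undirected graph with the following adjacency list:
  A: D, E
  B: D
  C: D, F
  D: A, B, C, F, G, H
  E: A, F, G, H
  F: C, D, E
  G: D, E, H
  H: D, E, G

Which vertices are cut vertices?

D

Removing D increases the component count from 1 to 2, so D is a cut vertex.
By contrast removing H leaves 1 component; it is not a cut vertex. No other vertex is a cut vertex either.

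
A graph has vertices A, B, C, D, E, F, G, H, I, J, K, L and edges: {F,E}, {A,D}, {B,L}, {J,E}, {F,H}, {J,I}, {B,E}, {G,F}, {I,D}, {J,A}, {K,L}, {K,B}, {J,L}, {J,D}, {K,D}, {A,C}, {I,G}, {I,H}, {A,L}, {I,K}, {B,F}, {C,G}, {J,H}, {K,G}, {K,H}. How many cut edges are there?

0

The edges on the cycle K-B-L-K are not bridges since each lies on that cycle.
Every edge lies on some cycle, so there are no bridges.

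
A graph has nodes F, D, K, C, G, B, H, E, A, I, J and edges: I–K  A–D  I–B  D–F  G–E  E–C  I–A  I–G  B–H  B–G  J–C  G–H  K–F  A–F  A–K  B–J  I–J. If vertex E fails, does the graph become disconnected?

No

Deleting E leaves 1 component (was 1) (its neighbors C, G remain connected to each other), so E is not a cut vertex.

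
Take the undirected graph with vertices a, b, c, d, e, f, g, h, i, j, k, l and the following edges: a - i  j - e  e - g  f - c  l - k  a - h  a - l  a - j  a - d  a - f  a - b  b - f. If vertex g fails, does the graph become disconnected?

Deleting g leaves 1 component (was 1), so g is not a cut vertex.

No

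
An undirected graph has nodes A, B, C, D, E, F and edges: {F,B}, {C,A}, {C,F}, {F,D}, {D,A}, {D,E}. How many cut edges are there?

2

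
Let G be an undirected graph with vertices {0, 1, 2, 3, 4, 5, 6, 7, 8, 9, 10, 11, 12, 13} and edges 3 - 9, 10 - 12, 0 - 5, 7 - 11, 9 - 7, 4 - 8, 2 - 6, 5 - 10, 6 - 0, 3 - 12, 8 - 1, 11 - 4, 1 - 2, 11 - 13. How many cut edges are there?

The edges on the cycle 3-9-7-11-4-8-1-2-6-0-5-10-12-3 are not bridges since each lies on that cycle.
But removing 11 - 13 disconnects 11 from 13 — this is a bridge.

1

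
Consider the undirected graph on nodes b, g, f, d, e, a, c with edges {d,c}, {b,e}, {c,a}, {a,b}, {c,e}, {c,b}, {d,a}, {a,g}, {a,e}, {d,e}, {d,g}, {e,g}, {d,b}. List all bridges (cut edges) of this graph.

The edges on the cycle d-c-e-b-d are not bridges since each lies on that cycle.
Every edge lies on some cycle, so there are no bridges.

none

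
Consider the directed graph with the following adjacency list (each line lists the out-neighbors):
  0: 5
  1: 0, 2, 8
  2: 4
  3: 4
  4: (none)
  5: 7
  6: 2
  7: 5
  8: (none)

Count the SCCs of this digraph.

8

{5, 7} are all mutually reachable — one SCC of size 2.
{3} is an SCC by itself.
{6} is an SCC by itself.
{8} is an SCC by itself.
{4} is an SCC by itself.
(and 3 more singleton SCCs)
That gives 8 strongly connected components.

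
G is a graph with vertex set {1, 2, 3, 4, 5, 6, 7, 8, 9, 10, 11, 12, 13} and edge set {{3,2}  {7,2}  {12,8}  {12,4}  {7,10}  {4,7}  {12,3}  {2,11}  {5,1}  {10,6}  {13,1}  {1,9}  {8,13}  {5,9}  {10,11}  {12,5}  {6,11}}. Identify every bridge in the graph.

The edges on the cycle 10-6-11-10 are not bridges since each lies on that cycle.
Every edge lies on some cycle, so there are no bridges.

none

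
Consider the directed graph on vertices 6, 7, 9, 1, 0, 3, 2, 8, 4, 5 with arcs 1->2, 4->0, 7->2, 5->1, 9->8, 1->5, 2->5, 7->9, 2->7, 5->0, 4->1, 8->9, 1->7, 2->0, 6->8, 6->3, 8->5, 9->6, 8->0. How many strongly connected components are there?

4

{1, 2, 5, 6, 7, 8, 9} are all mutually reachable — one SCC of size 7.
{0} is an SCC by itself.
{3} is an SCC by itself.
{4} is an SCC by itself.
That gives 4 strongly connected components.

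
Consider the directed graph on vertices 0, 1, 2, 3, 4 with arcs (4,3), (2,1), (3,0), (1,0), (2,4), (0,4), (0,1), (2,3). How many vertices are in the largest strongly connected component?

4

{0, 1, 3, 4} are all mutually reachable — one SCC of size 4.
{2} is an SCC by itself.
The largest has 4 vertices.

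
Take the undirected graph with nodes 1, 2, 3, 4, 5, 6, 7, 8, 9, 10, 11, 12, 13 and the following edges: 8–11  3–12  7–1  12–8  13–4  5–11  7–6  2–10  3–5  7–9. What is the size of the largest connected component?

Starting from 4 we can reach 4, 13. That is one component of size 2.
Starting from 2 we can reach 2, 10. That is one component of size 2.
Starting from 1 we can reach 1, 6, 7, 9. That is one component of size 4.
Starting from 3 we can reach 3, 5, 8, 11, 12. That is one component of size 5.
The largest has 5 vertices.

5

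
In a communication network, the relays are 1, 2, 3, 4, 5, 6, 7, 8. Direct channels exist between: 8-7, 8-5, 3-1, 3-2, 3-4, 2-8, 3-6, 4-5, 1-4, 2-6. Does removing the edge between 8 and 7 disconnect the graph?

Yes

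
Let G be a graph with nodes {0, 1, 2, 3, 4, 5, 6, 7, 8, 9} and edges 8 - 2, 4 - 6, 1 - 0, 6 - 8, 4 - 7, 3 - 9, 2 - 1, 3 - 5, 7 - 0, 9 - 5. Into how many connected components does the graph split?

2

Starting from 3 we can reach 3, 5, 9. That is one component of size 3.
Starting from 0 we can reach 0, 1, 2, 4, 6, 7, 8. That is one component of size 7.
Total: 2 components.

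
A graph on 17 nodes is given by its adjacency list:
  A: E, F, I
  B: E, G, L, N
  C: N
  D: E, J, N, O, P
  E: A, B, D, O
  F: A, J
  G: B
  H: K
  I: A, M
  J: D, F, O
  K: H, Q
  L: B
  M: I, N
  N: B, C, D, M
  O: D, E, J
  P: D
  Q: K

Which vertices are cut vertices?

Removing B increases the component count from 2 to 4, so B is a cut vertex.
Removing D increases the component count from 2 to 3, so D is a cut vertex.
Removing K increases the component count from 2 to 3, so K is a cut vertex.
Likewise N is a cut vertex.
By contrast removing O leaves 2 components; it is not a cut vertex. No other vertex is a cut vertex either.

B, D, K, N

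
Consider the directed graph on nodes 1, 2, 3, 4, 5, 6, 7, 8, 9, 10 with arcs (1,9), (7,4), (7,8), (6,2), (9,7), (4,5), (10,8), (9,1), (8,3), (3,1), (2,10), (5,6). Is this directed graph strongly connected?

Yes

From 4 we can reach every vertex (1, 2, 3, 4, 5, 6, 7, 8, 9, 10), and every vertex can reach 4 (1, 2, 3, 4, 5, 6, 7, 8, 9, 10). So the whole graph is one strongly connected component.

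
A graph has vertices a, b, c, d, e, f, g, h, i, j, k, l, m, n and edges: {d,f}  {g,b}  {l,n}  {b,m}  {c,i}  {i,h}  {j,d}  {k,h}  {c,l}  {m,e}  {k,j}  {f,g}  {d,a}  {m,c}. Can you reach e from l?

From l we can reach a, b, c, d, e, f, g, h, i, j, k, l, m, n, which includes e.

Yes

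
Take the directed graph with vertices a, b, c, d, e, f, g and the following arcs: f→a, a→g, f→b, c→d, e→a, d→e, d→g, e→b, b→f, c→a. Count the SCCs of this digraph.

6

{b, f} are all mutually reachable — one SCC of size 2.
{c} is an SCC by itself.
{e} is an SCC by itself.
{g} is an SCC by itself.
{d} is an SCC by itself.
(and 1 more singleton SCC)
That gives 6 strongly connected components.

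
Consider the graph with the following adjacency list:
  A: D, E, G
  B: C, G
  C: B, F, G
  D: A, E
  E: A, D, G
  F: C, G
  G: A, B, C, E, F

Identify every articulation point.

G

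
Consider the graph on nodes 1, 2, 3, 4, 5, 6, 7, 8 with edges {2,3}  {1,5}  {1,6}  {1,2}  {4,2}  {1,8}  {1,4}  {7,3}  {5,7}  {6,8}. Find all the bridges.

none

The edges on the cycle 1-6-8-1 are not bridges since each lies on that cycle.
Every edge lies on some cycle, so there are no bridges.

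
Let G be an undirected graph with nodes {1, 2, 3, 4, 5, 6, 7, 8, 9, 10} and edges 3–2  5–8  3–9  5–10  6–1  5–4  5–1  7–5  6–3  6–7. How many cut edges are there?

The edges on the cycle 6-7-5-1-6 are not bridges since each lies on that cycle.
But removing 5–8 disconnects 5 from 8; removing 3–9 disconnects 3 from 9; removing 6–3 disconnects 6 from 3; removing 5–10 disconnects 5 from 10 — these are bridges.
In total 6 edges are bridges.

6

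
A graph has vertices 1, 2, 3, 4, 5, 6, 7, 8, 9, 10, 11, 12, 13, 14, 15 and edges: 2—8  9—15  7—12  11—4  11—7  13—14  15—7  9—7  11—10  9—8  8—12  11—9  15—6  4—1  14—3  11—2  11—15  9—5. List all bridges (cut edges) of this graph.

The edges on the cycle 11-2-8-12-7-15-9-11 are not bridges since each lies on that cycle.
But removing 11—10 disconnects 11 from 10; removing 6—15 disconnects 6 from 15; removing 9—5 disconnects 9 from 5; removing 14—3 disconnects 14 from 3 — these are bridges.
In total 7 edges are bridges.

1-4, 10-11, 11-4, 13-14, 14-3, 15-6, 5-9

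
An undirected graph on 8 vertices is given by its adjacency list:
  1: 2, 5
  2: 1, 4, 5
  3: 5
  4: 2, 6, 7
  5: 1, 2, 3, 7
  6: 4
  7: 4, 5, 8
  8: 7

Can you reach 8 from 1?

From 1 we can reach 1, 2, 3, 4, 5, 6, 7, 8, which includes 8.

Yes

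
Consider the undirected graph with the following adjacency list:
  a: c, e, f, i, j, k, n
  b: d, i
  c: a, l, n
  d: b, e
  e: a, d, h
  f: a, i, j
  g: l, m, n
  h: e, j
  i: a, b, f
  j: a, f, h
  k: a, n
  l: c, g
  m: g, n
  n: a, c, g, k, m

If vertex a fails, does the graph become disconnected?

Deleting a raises the number of components from 1 to 2, so a is a cut vertex.

Yes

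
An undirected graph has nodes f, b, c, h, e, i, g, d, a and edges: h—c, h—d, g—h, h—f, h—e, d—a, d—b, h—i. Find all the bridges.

a-d, b-d, c-h, d-h, e-h, f-h, g-h, h-i

removing f—h disconnects f from h; removing d—b disconnects d from b; removing c—h disconnects c from h; removing d—a disconnects d from a — these are bridges.
In total 8 edges are bridges.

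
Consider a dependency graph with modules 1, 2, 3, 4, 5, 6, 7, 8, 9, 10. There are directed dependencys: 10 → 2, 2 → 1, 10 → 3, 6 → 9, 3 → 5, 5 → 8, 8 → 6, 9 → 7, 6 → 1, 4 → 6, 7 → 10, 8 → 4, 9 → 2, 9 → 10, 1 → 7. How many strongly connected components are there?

1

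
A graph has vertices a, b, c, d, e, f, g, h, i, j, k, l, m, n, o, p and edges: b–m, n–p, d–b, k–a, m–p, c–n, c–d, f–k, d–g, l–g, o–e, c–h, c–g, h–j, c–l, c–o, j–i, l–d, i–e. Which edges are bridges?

a-k, f-k

The edges on the cycle c-l-g-c are not bridges since each lies on that cycle.
But removing f–k disconnects f from k; removing k–a disconnects k from a — these are bridges.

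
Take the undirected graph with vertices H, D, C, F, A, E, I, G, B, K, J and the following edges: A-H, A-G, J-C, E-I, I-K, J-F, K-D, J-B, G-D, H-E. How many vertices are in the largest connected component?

Starting from B we can reach B, C, F, J. That is one component of size 4.
Starting from A we can reach A, D, E, G, H, I, K. That is one component of size 7.
The largest has 7 vertices.

7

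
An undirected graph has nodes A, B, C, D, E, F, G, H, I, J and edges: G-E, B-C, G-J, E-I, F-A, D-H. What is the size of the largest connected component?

4

Starting from D we can reach D, H. That is one component of size 2.
Starting from A we can reach A, F. That is one component of size 2.
Starting from B we can reach B, C. That is one component of size 2.
Starting from E we can reach E, G, I, J. That is one component of size 4.
The largest has 4 vertices.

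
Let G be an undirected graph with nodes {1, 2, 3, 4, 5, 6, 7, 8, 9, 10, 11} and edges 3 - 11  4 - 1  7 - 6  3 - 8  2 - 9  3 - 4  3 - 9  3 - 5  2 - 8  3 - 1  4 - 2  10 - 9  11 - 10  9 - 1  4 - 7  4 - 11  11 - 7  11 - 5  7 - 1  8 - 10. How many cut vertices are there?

1

Removing 7 increases the component count from 1 to 2, so 7 is a cut vertex.
By contrast removing 10 leaves 1 component; it is not a cut vertex. No other vertex is a cut vertex either.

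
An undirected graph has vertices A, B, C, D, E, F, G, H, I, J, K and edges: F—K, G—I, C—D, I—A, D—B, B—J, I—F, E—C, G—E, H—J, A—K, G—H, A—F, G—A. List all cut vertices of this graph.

G

Removing G increases the component count from 1 to 2, so G is a cut vertex.
By contrast removing F leaves 1 component; it is not a cut vertex. No other vertex is a cut vertex either.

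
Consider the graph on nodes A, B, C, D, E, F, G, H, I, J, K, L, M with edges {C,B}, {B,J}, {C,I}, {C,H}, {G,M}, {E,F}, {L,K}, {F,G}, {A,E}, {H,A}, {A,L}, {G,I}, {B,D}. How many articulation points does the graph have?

Removing A increases the component count from 1 to 2, so A is a cut vertex.
Removing B increases the component count from 1 to 3, so B is a cut vertex.
Removing C increases the component count from 1 to 2, so C is a cut vertex.
Likewise G, L are cut vertices.
By contrast removing D leaves 1 component; it is not a cut vertex. No other vertex is a cut vertex either.

5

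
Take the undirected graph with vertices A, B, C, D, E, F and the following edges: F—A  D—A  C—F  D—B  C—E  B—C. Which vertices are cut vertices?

C

Removing C increases the component count from 1 to 2, so C is a cut vertex.
By contrast removing E leaves 1 component; it is not a cut vertex. No other vertex is a cut vertex either.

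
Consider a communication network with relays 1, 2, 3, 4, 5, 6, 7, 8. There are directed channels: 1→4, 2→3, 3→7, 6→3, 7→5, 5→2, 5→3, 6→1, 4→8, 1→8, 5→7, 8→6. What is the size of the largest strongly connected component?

4

{1, 4, 6, 8} are all mutually reachable — one SCC of size 4.
{2, 3, 5, 7} are all mutually reachable — one SCC of size 4.
The largest has 4 vertices.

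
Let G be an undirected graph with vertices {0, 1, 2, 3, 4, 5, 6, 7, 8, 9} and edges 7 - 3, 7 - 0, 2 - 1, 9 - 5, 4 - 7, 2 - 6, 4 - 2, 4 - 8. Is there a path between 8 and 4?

From 8 we can reach 0, 1, 2, 3, 4, 6, 7, 8, which includes 4.

Yes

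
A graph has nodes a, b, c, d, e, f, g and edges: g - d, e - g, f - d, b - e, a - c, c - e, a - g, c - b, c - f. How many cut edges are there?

0

The edges on the cycle a-c-b-e-g-a are not bridges since each lies on that cycle.
Every edge lies on some cycle, so there are no bridges.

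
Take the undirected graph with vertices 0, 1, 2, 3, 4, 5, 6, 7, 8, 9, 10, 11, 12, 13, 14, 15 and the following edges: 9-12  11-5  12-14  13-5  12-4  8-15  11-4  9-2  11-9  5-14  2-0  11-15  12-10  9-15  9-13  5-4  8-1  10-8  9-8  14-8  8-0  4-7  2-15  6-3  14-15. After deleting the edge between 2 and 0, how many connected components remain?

2 and 0 are still connected via 2-9-8-0, so the component count stays at 2.

2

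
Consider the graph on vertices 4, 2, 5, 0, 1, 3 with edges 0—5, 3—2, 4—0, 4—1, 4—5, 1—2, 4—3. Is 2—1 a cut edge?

No

After removing 2—1, the path 2-3-4-1 still connects them, so the edge is not a bridge.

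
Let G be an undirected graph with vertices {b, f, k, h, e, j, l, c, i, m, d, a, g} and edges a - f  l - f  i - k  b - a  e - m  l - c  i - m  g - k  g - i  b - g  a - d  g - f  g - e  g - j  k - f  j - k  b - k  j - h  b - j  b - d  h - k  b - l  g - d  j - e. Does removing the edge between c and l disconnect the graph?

Yes

Removing c - l leaves no path between c and l: the component count goes from 1 to 2. So it is a bridge.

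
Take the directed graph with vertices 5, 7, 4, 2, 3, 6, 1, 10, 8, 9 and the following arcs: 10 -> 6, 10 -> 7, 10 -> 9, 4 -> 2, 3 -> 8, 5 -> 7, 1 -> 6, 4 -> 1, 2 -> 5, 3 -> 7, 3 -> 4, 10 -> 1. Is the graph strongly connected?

No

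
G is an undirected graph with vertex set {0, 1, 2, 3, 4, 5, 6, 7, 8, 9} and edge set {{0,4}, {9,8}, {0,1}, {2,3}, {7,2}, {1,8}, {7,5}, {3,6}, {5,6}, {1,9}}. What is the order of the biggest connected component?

Starting from 0 we can reach 0, 1, 4, 8, 9. That is one component of size 5.
Starting from 2 we can reach 2, 3, 5, 6, 7. That is one component of size 5.
The largest has 5 vertices.

5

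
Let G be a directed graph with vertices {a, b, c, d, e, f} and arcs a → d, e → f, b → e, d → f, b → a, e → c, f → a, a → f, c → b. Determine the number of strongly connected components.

{a, d, f} are all mutually reachable — one SCC of size 3.
{b, c, e} are all mutually reachable — one SCC of size 3.
That gives 2 strongly connected components.

2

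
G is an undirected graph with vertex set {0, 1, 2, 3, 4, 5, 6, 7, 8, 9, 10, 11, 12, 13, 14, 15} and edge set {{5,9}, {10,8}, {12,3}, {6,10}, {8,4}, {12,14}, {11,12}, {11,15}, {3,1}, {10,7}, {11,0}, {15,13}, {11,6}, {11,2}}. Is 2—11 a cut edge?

Yes

Removing 2—11 leaves no path between 2 and 11: the component count goes from 2 to 3. So it is a bridge.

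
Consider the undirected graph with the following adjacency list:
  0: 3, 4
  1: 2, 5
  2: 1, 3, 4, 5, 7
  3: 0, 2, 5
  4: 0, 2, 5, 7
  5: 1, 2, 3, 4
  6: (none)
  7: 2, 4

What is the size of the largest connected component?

7

6 is isolated — a component by itself.
Starting from 0 we can reach 0, 1, 2, 3, 4, 5, 7. That is one component of size 7.
The largest has 7 vertices.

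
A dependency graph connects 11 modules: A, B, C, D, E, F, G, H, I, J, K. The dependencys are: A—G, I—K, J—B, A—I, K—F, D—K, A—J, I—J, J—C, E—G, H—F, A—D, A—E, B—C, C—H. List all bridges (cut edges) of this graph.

none

The edges on the cycle A-E-G-A are not bridges since each lies on that cycle.
Every edge lies on some cycle, so there are no bridges.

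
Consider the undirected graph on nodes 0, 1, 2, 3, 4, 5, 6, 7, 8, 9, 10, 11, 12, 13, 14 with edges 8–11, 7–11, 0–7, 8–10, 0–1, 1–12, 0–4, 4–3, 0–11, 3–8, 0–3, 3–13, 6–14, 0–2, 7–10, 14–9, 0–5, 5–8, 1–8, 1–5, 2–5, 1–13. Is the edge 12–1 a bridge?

Removing 12–1 leaves no path between 12 and 1: the component count goes from 2 to 3. So it is a bridge.

Yes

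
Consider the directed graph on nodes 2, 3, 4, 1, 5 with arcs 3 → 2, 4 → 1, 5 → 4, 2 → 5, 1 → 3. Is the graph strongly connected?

From 3 we can reach every vertex (1, 2, 3, 4, 5), and every vertex can reach 3 (1, 2, 3, 4, 5). So the whole graph is one strongly connected component.

Yes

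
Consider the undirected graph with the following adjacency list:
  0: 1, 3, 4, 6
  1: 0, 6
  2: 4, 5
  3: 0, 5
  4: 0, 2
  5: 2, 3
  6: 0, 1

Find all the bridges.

none

The edges on the cycle 0-1-6-0 are not bridges since each lies on that cycle.
Every edge lies on some cycle, so there are no bridges.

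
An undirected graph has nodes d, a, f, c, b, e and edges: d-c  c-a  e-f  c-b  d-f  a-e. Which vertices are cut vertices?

c

Removing c increases the component count from 1 to 2, so c is a cut vertex.
By contrast removing f leaves 1 component; it is not a cut vertex. No other vertex is a cut vertex either.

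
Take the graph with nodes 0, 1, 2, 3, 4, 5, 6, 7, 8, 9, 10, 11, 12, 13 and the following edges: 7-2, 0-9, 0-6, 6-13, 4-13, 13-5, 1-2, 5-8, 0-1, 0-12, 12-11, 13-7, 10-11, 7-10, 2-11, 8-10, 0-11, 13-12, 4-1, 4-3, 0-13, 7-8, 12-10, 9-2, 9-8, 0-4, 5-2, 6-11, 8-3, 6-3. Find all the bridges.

none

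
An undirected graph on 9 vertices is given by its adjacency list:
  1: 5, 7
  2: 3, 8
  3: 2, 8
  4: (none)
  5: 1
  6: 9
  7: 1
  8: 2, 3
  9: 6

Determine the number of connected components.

4 is isolated — a component by itself.
Starting from 6 we can reach 6, 9. That is one component of size 2.
Starting from 2 we can reach 2, 3, 8. That is one component of size 3.
Starting from 1 we can reach 1, 5, 7. That is one component of size 3.
Total: 4 components.

4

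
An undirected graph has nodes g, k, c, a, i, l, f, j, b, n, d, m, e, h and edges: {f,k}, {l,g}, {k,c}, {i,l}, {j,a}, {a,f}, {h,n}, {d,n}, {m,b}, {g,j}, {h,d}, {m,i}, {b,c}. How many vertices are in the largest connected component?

e is isolated — a component by itself.
Starting from d we can reach d, h, n. That is one component of size 3.
Starting from a we can reach a, b, c, f, g, i, j, k, l, m. That is one component of size 10.
The largest has 10 vertices.

10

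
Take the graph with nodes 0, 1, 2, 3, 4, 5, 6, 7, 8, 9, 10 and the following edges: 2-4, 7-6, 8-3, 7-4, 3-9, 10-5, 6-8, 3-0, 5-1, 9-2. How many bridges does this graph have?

3

The edges on the cycle 7-6-8-3-9-2-4-7 are not bridges since each lies on that cycle.
But removing 10-5 disconnects 10 from 5; removing 5-1 disconnects 5 from 1; removing 3-0 disconnects 3 from 0 — these are bridges.
That makes 3 bridges.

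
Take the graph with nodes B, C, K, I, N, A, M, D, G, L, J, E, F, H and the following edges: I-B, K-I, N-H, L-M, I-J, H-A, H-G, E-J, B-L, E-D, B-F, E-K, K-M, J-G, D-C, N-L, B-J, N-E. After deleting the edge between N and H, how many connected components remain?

1

N and H are still connected via N-E-J-G-H, so the component count stays at 1.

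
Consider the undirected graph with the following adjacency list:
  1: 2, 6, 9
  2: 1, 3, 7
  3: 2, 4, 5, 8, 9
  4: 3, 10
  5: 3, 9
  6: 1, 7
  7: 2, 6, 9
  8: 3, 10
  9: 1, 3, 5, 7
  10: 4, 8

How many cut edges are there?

The edges on the cycle 9-1-6-7-9 are not bridges since each lies on that cycle.
Every edge lies on some cycle, so there are no bridges.

0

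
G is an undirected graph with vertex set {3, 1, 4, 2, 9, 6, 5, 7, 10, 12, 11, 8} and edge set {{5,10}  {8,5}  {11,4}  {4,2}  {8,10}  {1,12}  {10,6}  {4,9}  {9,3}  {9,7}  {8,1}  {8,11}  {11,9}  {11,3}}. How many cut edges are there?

The edges on the cycle 8-5-10-8 are not bridges since each lies on that cycle.
But removing 6 - 10 disconnects 6 from 10; removing 8 - 1 disconnects 8 from 1; removing 7 - 9 disconnects 7 from 9; removing 2 - 4 disconnects 2 from 4 — these are bridges.
In total 6 edges are bridges.

6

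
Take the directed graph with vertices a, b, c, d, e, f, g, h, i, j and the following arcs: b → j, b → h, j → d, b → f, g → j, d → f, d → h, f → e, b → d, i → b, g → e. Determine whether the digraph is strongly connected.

There is no directed path from a to i, so the graph is not strongly connected.

No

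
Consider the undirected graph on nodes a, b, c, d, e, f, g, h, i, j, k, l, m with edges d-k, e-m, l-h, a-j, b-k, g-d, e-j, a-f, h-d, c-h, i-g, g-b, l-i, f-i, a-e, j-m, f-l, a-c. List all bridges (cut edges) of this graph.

none

The edges on the cycle f-l-i-f are not bridges since each lies on that cycle.
Every edge lies on some cycle, so there are no bridges.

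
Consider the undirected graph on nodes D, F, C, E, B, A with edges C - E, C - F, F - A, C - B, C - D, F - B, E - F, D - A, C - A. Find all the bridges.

none

The edges on the cycle C-E-F-C are not bridges since each lies on that cycle.
Every edge lies on some cycle, so there are no bridges.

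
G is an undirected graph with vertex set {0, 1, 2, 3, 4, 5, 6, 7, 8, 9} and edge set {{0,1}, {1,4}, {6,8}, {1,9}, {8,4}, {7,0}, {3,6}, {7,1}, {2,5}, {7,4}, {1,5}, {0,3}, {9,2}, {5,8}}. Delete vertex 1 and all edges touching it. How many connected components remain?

1

With 1 gone, the remaining components are: {0, 2, 3, 4, 5, 6, 7, 8, 9}.
That is 1 component.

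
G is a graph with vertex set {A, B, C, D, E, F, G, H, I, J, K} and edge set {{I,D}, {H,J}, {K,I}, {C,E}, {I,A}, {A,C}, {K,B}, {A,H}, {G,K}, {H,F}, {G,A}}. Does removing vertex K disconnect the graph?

Deleting K raises the number of components from 1 to 2, so K is a cut vertex.

Yes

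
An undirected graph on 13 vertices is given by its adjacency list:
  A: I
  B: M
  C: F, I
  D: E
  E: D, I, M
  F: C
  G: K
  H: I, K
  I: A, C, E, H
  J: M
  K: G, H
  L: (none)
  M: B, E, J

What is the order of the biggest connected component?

L is isolated — a component by itself.
Starting from A we can reach A, B, C, D, E, F, G, H, I, J, K, M. That is one component of size 12.
The largest has 12 vertices.

12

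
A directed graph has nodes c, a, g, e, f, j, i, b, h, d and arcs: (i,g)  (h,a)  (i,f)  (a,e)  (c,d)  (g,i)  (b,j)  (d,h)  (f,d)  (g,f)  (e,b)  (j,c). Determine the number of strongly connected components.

{a, b, c, d, e, h, j} are all mutually reachable — one SCC of size 7.
{g, i} are all mutually reachable — one SCC of size 2.
{f} is an SCC by itself.
That gives 3 strongly connected components.

3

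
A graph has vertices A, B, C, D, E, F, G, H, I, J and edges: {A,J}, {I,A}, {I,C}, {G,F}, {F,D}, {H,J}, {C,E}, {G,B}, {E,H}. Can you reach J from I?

Yes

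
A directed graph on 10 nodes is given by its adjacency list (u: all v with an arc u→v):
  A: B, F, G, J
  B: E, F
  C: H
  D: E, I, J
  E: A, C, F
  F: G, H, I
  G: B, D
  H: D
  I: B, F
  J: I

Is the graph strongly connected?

Yes

From F we can reach every vertex (A, B, C, D, E, F, G, H, I, J), and every vertex can reach F (A, B, C, D, E, F, G, H, I, J). So the whole graph is one strongly connected component.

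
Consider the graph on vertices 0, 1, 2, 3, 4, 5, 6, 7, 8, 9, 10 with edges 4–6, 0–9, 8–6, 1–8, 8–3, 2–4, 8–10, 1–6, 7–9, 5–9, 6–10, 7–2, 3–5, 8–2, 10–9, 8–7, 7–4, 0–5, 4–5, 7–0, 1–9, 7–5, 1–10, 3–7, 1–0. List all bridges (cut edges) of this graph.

none

The edges on the cycle 7-2-4-7 are not bridges since each lies on that cycle.
Every edge lies on some cycle, so there are no bridges.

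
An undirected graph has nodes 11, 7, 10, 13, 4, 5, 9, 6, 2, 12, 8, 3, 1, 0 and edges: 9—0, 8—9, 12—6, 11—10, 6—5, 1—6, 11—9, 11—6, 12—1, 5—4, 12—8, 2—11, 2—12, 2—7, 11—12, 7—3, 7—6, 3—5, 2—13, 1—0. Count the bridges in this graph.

The edges on the cycle 2-7-3-5-6-12-11-2 are not bridges since each lies on that cycle.
But removing 11—10 disconnects 11 from 10; removing 4—5 disconnects 4 from 5; removing 2—13 disconnects 2 from 13 — these are bridges.
That makes 3 bridges.

3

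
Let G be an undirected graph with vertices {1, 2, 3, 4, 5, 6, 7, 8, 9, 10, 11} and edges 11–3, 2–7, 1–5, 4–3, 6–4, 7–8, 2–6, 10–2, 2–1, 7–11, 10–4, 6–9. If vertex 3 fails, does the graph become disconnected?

Deleting 3 leaves 1 component (was 1) (its neighbors 4, 11 remain connected to each other), so 3 is not a cut vertex.

No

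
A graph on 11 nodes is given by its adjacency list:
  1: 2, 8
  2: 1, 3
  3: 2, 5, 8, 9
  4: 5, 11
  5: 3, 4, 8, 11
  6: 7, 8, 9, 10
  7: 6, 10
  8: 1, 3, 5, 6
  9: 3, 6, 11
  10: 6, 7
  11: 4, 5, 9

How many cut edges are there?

0

The edges on the cycle 6-7-10-6 are not bridges since each lies on that cycle.
Every edge lies on some cycle, so there are no bridges.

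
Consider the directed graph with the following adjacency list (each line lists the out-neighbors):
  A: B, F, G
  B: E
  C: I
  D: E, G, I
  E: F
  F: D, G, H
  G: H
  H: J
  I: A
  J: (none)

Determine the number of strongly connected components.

{A, B, D, E, F, I} are all mutually reachable — one SCC of size 6.
{H} is an SCC by itself.
{G} is an SCC by itself.
{C} is an SCC by itself.
{J} is an SCC by itself.
That gives 5 strongly connected components.

5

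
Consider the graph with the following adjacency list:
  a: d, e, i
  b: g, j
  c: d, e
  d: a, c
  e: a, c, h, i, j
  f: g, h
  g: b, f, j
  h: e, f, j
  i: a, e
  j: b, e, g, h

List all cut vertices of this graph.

Removing e increases the component count from 1 to 2, so e is a cut vertex.
By contrast removing g leaves 1 component; it is not a cut vertex. No other vertex is a cut vertex either.

e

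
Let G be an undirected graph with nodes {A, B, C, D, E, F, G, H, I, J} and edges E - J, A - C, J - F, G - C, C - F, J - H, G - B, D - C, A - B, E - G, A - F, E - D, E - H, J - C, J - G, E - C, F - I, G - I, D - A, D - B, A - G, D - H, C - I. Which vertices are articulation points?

none

Removing I, for instance, still leaves 1 component. No single vertex removal increases the component count — the graph has no articulation points.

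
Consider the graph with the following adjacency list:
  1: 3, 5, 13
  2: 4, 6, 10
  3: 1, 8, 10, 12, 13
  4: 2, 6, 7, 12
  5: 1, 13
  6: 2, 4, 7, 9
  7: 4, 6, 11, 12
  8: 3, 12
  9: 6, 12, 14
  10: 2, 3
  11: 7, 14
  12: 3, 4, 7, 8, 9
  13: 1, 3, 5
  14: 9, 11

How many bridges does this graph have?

The edges on the cycle 3-13-5-1-3 are not bridges since each lies on that cycle.
Every edge lies on some cycle, so there are no bridges.

0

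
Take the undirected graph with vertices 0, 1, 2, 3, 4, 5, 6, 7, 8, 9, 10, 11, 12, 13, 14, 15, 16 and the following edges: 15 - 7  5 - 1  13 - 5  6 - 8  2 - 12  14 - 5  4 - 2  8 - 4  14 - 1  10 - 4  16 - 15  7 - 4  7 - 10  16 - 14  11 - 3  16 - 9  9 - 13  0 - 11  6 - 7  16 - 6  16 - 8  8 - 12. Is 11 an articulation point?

Yes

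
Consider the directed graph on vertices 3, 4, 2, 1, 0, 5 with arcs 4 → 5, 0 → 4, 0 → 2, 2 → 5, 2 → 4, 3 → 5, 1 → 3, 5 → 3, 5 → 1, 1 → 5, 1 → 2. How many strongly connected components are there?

2

{1, 2, 3, 4, 5} are all mutually reachable — one SCC of size 5.
{0} is an SCC by itself.
That gives 2 strongly connected components.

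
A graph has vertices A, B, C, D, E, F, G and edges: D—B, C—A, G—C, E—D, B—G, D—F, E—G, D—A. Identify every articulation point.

D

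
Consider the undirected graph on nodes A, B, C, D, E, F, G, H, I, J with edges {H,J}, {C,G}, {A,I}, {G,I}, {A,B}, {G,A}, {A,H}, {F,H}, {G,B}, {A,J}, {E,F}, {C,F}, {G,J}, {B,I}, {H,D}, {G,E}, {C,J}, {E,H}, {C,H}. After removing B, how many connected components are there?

1

With B gone, the remaining components are: {A, C, D, E, F, G, H, I, J}.
That is 1 component.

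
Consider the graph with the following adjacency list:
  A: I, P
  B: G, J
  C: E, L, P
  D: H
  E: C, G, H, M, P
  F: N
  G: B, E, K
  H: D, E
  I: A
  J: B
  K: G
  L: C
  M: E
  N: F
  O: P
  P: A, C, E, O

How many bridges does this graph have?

12

The edges on the cycle C-P-E-C are not bridges since each lies on that cycle.
But removing C-L disconnects C from L; removing P-A disconnects P from A; removing B-G disconnects B from G; removing E-G disconnects E from G — these are bridges.
In total 12 edges are bridges.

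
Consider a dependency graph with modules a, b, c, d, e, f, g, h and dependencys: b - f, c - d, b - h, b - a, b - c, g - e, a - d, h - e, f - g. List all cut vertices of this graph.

b

Removing b increases the component count from 1 to 2, so b is a cut vertex.
By contrast removing f leaves 1 component; it is not a cut vertex. No other vertex is a cut vertex either.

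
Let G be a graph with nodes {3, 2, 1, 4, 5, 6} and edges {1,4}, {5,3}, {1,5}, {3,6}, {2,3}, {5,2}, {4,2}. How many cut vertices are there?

Removing 3 increases the component count from 1 to 2, so 3 is a cut vertex.
By contrast removing 6 leaves 1 component; it is not a cut vertex. No other vertex is a cut vertex either.

1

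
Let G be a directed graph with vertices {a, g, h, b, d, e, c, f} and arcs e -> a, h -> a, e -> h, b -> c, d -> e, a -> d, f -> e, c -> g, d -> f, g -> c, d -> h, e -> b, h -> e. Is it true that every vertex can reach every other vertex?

No

There is no directed path from b to a, so the graph is not strongly connected.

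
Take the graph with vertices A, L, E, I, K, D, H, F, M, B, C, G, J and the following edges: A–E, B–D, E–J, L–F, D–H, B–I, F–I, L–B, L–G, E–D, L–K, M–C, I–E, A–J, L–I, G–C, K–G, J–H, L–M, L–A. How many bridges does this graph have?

0

The edges on the cycle L-M-C-G-L are not bridges since each lies on that cycle.
Every edge lies on some cycle, so there are no bridges.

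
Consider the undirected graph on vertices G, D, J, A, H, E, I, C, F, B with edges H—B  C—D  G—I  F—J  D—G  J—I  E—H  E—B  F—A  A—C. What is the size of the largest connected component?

Starting from B we can reach B, E, H. That is one component of size 3.
Starting from A we can reach A, C, D, F, G, I, J. That is one component of size 7.
The largest has 7 vertices.

7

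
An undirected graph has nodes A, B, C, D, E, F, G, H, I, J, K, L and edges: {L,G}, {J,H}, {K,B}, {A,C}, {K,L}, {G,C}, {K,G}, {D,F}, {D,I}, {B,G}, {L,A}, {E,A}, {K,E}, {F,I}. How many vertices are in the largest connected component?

7

Starting from H we can reach H, J. That is one component of size 2.
Starting from D we can reach D, F, I. That is one component of size 3.
Starting from A we can reach A, B, C, E, G, K, L. That is one component of size 7.
The largest has 7 vertices.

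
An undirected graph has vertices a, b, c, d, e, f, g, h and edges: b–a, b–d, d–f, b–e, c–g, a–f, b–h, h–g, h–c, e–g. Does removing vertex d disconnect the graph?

No

Deleting d leaves 1 component (was 1) (its neighbors b, f remain connected to each other), so d is not a cut vertex.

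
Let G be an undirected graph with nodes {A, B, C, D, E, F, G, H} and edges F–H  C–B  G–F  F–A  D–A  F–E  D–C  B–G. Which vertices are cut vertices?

Removing F increases the component count from 1 to 3, so F is a cut vertex.
By contrast removing A leaves 1 component; it is not a cut vertex. No other vertex is a cut vertex either.

F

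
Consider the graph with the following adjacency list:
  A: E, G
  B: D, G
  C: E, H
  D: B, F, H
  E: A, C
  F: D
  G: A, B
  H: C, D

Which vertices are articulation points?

D

Removing D increases the component count from 1 to 2, so D is a cut vertex.
By contrast removing B leaves 1 component; it is not a cut vertex. No other vertex is a cut vertex either.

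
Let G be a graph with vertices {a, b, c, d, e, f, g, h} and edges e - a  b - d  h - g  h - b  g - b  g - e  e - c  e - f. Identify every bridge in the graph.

a-e, b-d, c-e, e-f, e-g

The edges on the cycle h-g-b-h are not bridges since each lies on that cycle.
But removing e - c disconnects e from c; removing e - a disconnects e from a; removing e - f disconnects e from f; removing b - d disconnects b from d — these are bridges.
In total 5 edges are bridges.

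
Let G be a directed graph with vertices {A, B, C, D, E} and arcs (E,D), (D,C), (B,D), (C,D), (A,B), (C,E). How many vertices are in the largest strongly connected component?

3

{C, D, E} are all mutually reachable — one SCC of size 3.
{B} is an SCC by itself.
{A} is an SCC by itself.
The largest has 3 vertices.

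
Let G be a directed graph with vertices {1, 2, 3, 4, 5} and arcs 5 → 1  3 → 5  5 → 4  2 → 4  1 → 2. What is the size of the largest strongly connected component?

1

{1} is an SCC by itself.
{5} is an SCC by itself.
{2} is an SCC by itself.
{4} is an SCC by itself.
{3} is an SCC by itself.
The largest has 1 vertex.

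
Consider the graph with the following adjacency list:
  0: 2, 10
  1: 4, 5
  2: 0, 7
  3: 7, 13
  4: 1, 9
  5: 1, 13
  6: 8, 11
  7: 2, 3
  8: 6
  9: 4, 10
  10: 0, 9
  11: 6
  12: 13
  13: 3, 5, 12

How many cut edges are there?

3

The edges on the cycle 13-5-1-4-9-10-0-2-7-3-13 are not bridges since each lies on that cycle.
But removing 6-11 disconnects 6 from 11; removing 8-6 disconnects 8 from 6; removing 13-12 disconnects 13 from 12 — these are bridges.
That makes 3 bridges.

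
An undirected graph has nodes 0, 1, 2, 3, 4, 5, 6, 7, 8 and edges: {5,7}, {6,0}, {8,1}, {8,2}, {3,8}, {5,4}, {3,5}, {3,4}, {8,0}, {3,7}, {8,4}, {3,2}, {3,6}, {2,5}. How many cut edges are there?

The edges on the cycle 3-6-0-8-3 are not bridges since each lies on that cycle.
But removing 8—1 disconnects 8 from 1 — this is a bridge.

1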